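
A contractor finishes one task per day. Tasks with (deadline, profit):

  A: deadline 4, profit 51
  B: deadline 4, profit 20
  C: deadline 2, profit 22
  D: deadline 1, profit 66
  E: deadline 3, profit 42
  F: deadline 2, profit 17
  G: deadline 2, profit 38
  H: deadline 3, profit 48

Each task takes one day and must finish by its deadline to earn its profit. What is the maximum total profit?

207

Sort by profit descending; place each in the latest free slot ≤ its deadline.
By profit: D(d1,66), A(d4,51), H(d3,48), E(d3,42), G(d2,38), C(d2,22), B(d4,20), F(d2,17)
D→slot 1; A→slot 4; H→slot 3; E→slot 2; G skipped; C skipped; B skipped; F skipped.
Profit = 66 + 42 + 48 + 51 = 207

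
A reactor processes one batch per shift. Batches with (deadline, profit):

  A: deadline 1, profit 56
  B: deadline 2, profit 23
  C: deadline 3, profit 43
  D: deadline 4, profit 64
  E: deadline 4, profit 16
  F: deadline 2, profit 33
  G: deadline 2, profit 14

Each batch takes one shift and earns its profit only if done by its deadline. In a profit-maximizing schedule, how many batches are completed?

4

Profit order: D=64 A=56 C=43 F=33 B=23 E=16 G=14
Assign: D→slot 4, A→slot 1, C→slot 3, F→slot 2, B skipped, E skipped, G skipped.
Slots: [1:A] [2:F] [3:C] [4:D]
4 of 7 scheduled.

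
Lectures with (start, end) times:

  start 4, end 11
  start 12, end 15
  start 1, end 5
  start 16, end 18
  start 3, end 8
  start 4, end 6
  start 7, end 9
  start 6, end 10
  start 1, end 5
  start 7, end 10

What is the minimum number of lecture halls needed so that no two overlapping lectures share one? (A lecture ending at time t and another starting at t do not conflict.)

Events (time:±→running): 1:+→1 1:+→2 3:+→3 4:+→4 4:+→5 … peak 5.

5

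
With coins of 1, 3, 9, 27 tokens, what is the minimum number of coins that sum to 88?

6

Use the largest denomination that fits, subtract, and repeat.
88 = 3×27 + 2×3 + 1×1
Total coins = 3 + 2 + 1 = 6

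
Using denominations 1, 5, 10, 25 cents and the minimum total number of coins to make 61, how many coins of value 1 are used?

1

61 = 2×25 + 1×10 + 1×1
Count of 1: 1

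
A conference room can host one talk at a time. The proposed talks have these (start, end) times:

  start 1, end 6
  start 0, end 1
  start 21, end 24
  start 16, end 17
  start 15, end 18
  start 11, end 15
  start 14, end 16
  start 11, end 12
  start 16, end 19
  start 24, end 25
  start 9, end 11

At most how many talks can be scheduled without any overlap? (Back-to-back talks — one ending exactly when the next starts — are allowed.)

Greedy by earliest finish: after sorting by end time, pick each interval compatible with the last pick.
Sorted by end: (0,1)  (1,6)  (9,11)  (11,12)  (11,15)  (14,16)  (16,17)  (15,18)  (16,19)  (21,24)  (24,25)
take (0,1); take (1,6); take (9,11); take (11,12); take (14,16); take (16,17); take (21,24); take (24,25).
Selected 8 talks.

8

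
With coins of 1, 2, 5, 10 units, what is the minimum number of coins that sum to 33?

5

Greedy: take as many of the largest coin as possible, then repeat with the remainder.
33 − 3×10→3 − 1×2→1 − 1×1→0
Total coins = 3 + 1 + 1 = 5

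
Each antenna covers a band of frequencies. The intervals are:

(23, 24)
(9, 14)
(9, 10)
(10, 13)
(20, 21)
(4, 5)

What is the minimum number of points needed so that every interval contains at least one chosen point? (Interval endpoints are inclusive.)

Sort by right endpoint; whenever an interval is uncovered, place a point at its right end.
Sorted: [4,5] [9,10] [10,13] [9,14] [20,21] [23,24]
{[4,5]} hit by 5; {[9,10],[10,13],[9,14]} hit by 10; {[20,21]} hit by 21; {[23,24]} hit by 24.
Points: 5, 10, 21, 24 (4 total).

4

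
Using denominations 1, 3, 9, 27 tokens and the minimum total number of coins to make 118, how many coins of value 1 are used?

1

118 − 4×27→10 − 1×9→1 − 1×1→0
Count of 1: 1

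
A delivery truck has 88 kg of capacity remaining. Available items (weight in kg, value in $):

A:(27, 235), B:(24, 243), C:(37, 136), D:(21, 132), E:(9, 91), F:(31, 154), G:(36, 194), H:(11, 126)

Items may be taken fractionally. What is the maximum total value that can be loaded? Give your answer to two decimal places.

Ratios (sorted): H 11.45, B 10.12, E 10.11, A 8.70, D 6.29, G 5.39, F 4.97, C 3.68
take H (11 @ 126); take B (24 @ 243); take E (9 @ 91); take A (27 @ 235); take 17/21 of D → 106.86. Capacity used 88/88.
Total value = 801.86

801.86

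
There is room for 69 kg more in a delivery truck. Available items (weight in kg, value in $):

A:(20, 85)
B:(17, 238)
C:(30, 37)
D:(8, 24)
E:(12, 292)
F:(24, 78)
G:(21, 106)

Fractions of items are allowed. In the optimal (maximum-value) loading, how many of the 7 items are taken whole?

Sort by value per unit weight and fill in that order.
Ratios (sorted): E 24.33, B 14.00, G 5.05, A 4.25, F 3.25, D 3.00, C 1.23
take E (12 @ 292); take B (17 @ 238); take G (21 @ 106); take 19/20 of A → 80.75. Capacity used 69/69.
3 item(s) taken whole; one partial (take 19/20 of A).

3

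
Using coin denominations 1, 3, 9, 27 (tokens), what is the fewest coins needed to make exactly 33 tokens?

3

Greedy: take as many of the largest coin as possible, then repeat with the remainder.
33 − 1×27→6 − 2×3→0
Total coins = 1 + 2 = 3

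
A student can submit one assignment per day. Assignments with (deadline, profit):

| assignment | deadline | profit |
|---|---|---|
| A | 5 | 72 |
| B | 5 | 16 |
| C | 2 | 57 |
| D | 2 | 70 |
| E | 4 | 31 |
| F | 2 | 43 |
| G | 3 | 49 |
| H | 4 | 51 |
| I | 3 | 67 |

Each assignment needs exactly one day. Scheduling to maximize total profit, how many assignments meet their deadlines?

By profit: A(d5,72), D(d2,70), I(d3,67), C(d2,57), H(d4,51), G(d3,49), F(d2,43), E(d4,31), B(d5,16)
A→slot 5; D→slot 2; I→slot 3; C→slot 1; H→slot 4; G skipped; F skipped; E skipped; B skipped.
5 of 9 scheduled.

5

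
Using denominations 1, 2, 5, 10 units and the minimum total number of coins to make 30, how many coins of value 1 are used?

Use the largest denomination that fits, subtract, and repeat.
30 − 3×10→0
Count of 1: 0

0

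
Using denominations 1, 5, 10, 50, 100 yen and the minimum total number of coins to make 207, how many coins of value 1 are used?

2

Use the largest denomination that fits, subtract, and repeat.
207 = 2×100 + 1×5 + 2×1
Count of 1: 2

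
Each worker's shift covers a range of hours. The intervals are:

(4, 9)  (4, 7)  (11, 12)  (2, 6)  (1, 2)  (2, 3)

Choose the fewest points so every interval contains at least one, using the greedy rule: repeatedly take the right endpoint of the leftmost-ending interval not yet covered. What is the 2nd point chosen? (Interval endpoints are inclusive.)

7

Sort by right endpoint; whenever an interval is uncovered, place a point at its right end.
By right end: [1,2]  [2,3]  [2,6]  [4,7]  [4,9]  [11,12]
[1,2] uncovered → point at 2; [4,7] uncovered → point at 7; [11,12] uncovered → point at 12.
Points: 2, 7, 12 (3 total).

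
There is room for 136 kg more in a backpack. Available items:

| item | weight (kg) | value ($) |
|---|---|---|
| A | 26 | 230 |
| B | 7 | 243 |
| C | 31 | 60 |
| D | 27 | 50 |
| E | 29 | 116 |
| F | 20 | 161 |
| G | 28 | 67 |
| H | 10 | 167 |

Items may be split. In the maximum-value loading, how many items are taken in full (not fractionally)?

6

Order: B (243/7=34.71) > H (167/10=16.70) > A (230/26=8.85) > F (161/20=8.05) > E (116/29=4.00) > G (67/28=2.39) > C (60/31=1.94) > D (50/27=1.85)
Fill: take B (7 @ 243) → take H (10 @ 167) → take A (26 @ 230) → take F (20 @ 161) → take E (29 @ 116) → take G (28 @ 67) → take 16/31 of C → 30.97; 136/136 used.
6 item(s) taken whole; one partial (take 16/31 of C).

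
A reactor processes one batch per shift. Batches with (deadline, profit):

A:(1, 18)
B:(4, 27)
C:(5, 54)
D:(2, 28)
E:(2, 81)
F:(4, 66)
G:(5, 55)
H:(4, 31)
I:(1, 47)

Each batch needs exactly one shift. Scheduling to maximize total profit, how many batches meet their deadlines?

Profit order: E=81 F=66 G=55 C=54 I=47 H=31 D=28 B=27 A=18
Assign: E→slot 2, F→slot 4, G→slot 5, C→slot 3, I→slot 1, H skipped, D skipped, B skipped, A skipped.
Slots: [1:I] [2:E] [3:C] [4:F] [5:G]
5 of 9 scheduled.

5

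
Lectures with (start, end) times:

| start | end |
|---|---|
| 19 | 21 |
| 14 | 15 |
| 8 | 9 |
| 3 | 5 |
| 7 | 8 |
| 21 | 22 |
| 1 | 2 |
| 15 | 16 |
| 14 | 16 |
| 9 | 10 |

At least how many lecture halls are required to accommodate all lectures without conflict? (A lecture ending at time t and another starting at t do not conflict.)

starts: [1, 3, 7, 8, 9, 14, 14, 15, 19, 21]
ends:   [2, 5, 8, 9, 10, 15, 16, 16, 21, 22]
s1→1 e2→0 s3→1 e5→0 s7→1 e8→0 s8→1 e9→0 s9→1 e10→0 s14→1 s14→2  — peak 2.

2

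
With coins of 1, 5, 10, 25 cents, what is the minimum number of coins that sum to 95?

95 = 3×25 + 2×10
Total coins = 3 + 2 = 5

5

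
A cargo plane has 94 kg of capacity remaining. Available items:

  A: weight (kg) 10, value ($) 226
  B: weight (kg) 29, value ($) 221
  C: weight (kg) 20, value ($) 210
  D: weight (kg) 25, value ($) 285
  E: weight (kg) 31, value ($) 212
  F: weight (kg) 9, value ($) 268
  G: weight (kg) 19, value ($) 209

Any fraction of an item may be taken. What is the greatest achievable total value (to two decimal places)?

1281.83

Sort by value per unit weight and fill in that order.
Order: F (268/9=29.78) > A (226/10=22.60) > D (285/25=11.40) > G (209/19=11.00) > C (210/20=10.50) > B (221/29=7.62) > E (212/31=6.84)
Fill: take F (9 @ 268) → take A (10 @ 226) → take D (25 @ 285) → take G (19 @ 209) → take C (20 @ 210) → take 11/29 of B → 83.83; 94/94 used.
Total value = 1281.83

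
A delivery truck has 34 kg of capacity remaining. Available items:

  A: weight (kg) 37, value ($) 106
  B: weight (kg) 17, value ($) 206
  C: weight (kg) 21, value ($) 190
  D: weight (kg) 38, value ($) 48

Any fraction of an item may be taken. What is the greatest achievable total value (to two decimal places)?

Order: B (206/17=12.12) > C (190/21=9.05) > A (106/37=2.86) > D (48/38=1.26)
Fill: take B (17 @ 206) → take 17/21 of C → 153.81; 34/34 used.
Total value = 359.81

359.81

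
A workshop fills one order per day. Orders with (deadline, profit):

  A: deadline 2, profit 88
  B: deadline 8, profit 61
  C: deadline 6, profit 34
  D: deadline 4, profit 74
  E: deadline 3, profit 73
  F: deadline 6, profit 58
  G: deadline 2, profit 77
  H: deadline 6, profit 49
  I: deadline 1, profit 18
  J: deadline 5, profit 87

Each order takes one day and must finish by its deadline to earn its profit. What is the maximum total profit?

518

Sort by profit descending; place each in the latest free slot ≤ its deadline.
By profit: A(d2,88), J(d5,87), G(d2,77), D(d4,74), E(d3,73), B(d8,61), F(d6,58), H(d6,49), C(d6,34), I(d1,18)
A→slot 2; J→slot 5; G→slot 1; D→slot 4; E→slot 3; B→slot 8; F→slot 6; H skipped; C skipped; I skipped.
Profit = 77 + 88 + 73 + 74 + 87 + 58 + 61 = 518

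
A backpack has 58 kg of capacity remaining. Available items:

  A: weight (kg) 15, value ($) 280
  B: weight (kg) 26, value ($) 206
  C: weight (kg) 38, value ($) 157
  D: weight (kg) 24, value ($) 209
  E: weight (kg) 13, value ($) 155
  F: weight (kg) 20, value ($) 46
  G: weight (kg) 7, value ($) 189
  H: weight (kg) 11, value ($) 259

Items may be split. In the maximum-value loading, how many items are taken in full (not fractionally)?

Sort by value per unit weight and fill in that order.
Order: G (189/7=27.00) > H (259/11=23.55) > A (280/15=18.67) > E (155/13=11.92) > D (209/24=8.71) > B (206/26=7.92) > C (157/38=4.13) > F (46/20=2.30)
Fill: take G (7 @ 189) → take H (11 @ 259) → take A (15 @ 280) → take E (13 @ 155) → take 12/24 of D → 104.50; 58/58 used.
4 item(s) taken whole; one partial (take 12/24 of D).

4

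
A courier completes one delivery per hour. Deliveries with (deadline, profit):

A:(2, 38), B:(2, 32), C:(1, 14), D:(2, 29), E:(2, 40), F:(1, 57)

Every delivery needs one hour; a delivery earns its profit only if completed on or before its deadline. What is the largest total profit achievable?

Profit order: F=57 E=40 A=38 B=32 D=29 C=14
Assign: F→slot 1, E→slot 2, A skipped, B skipped, D skipped, C skipped.
Slots: [1:F] [2:E]
Profit = 57 + 40 = 97

97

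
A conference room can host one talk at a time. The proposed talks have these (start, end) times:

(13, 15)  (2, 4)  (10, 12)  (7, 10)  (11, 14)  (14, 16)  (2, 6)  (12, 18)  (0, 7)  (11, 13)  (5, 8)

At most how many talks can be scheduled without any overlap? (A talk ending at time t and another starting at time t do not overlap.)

4

Sort by end time and greedily take each interval whose start is ≥ the last chosen end.
By end time: (2,4), (2,6), (0,7), (5,8), (7,10), (10,12), (11,13), (11,14), (13,15), (14,16), (12,18).
Pick (2,4); next start ≥ 4 → (5,8); next start ≥ 8 → (10,12); next start ≥ 12 → (13,15).
Selected 4 talks.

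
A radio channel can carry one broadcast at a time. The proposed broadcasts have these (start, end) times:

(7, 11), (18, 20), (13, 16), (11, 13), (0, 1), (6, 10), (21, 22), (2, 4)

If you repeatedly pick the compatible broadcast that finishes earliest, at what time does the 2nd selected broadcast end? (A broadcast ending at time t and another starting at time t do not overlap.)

4

Greedy by earliest finish: after sorting by end time, pick each interval compatible with the last pick.
By end time: (0,1), (2,4), (6,10), (7,11), (11,13), (13,16), (18,20), (21,22).
Pick (0,1); next start ≥ 1 → (2,4); next start ≥ 4 → (6,10); next start ≥ 10 → (11,13); next start ≥ 13 → (13,16); next start ≥ 16 → (18,20); next start ≥ 20 → (21,22).
Selected: (0,1) (2,4) (6,10) (11,13) (13,16) (18,20) (21,22)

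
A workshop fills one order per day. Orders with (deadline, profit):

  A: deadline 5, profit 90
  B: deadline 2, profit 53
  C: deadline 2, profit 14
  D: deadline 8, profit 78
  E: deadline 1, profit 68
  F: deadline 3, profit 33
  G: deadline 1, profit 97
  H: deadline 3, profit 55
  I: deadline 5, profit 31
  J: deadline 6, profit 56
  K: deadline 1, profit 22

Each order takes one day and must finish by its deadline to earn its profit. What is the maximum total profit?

Profit order: G=97 A=90 D=78 E=68 J=56 H=55 B=53 F=33 I=31 K=22 C=14
Assign: G→slot 1, A→slot 5, D→slot 8, E skipped, J→slot 6, H→slot 3, B→slot 2, F skipped, I→slot 4, K skipped, C skipped.
Slots: [1:G] [2:B] [3:H] [4:I] [5:A] [6:J] [8:D]
Profit = 97 + 53 + 55 + 31 + 90 + 56 + 78 = 460

460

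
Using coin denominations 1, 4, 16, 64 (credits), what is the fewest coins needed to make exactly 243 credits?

9

Use the largest denomination that fits, subtract, and repeat.
243 = 3×64 + 3×16 + 3×1
Total coins = 3 + 3 + 3 = 9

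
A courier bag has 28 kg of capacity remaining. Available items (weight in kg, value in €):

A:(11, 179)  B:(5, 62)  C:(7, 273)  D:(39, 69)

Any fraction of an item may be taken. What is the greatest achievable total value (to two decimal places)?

522.85

Sort by value per unit weight and fill in that order.
Order: C (273/7=39.00) > A (179/11=16.27) > B (62/5=12.40) > D (69/39=1.77)
Fill: take C (7 @ 273) → take A (11 @ 179) → take B (5 @ 62) → take 5/39 of D → 8.85; 28/28 used.
Total value = 522.85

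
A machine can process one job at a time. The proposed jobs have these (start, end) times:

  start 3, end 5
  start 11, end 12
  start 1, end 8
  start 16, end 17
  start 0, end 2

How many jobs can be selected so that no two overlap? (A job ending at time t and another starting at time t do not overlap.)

4

Greedy by earliest finish: after sorting by end time, pick each interval compatible with the last pick.
Sorted by end: (0,2)  (3,5)  (1,8)  (11,12)  (16,17)
take (0,2); take (3,5); take (11,12); take (16,17).
Selected 4 jobs.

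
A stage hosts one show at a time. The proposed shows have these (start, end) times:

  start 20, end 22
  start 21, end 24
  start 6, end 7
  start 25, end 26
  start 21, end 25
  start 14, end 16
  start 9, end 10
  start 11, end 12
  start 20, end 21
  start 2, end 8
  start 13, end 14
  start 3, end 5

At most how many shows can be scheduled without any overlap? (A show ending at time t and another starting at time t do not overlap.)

Sorted by end: (3,5)  (6,7)  (2,8)  (9,10)  (11,12)  (13,14)  (14,16)  (20,21)  (20,22)  (21,24)  (21,25)  (25,26)
take (3,5); take (6,7); take (9,10); take (11,12); take (13,14); take (14,16); take (20,21); skip (20,22); take (21,24); skip (21,25); take (25,26).
Selected 9 shows.

9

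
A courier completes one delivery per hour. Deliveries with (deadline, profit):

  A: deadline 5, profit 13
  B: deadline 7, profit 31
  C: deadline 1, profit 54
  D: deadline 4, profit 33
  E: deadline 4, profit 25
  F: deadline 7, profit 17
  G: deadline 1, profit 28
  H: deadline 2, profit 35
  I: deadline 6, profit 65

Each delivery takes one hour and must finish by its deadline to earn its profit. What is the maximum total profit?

260

Take jobs in profit order; each goes to the latest open slot no later than its deadline.
Profit order: I=65 C=54 H=35 D=33 B=31 G=28 E=25 F=17 A=13
Assign: I→slot 6, C→slot 1, H→slot 2, D→slot 4, B→slot 7, G skipped, E→slot 3, F→slot 5, A skipped.
Slots: [1:C] [2:H] [3:E] [4:D] [5:F] [6:I] [7:B]
Profit = 54 + 35 + 25 + 33 + 17 + 65 + 31 = 260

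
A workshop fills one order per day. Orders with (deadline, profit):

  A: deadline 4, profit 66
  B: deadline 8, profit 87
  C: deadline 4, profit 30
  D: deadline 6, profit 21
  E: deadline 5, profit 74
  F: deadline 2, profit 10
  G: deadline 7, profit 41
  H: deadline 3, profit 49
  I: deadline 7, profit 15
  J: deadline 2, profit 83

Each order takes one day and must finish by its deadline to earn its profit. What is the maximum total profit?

Profit order: B=87 J=83 E=74 A=66 H=49 G=41 C=30 D=21 I=15 F=10
Assign: B→slot 8, J→slot 2, E→slot 5, A→slot 4, H→slot 3, G→slot 7, C→slot 1, D→slot 6, I skipped, F skipped.
Slots: [1:C] [2:J] [3:H] [4:A] [5:E] [6:D] [7:G] [8:B]
Profit = 30 + 83 + 49 + 66 + 74 + 21 + 41 + 87 = 451

451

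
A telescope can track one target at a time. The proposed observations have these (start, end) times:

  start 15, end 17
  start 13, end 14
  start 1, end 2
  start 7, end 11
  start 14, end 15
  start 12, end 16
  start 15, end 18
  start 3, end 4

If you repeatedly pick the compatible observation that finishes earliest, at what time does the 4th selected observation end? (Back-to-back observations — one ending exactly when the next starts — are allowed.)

Greedy by earliest finish: after sorting by end time, pick each interval compatible with the last pick.
Sorted by end: (1,2)  (3,4)  (7,11)  (13,14)  (14,15)  (12,16)  (15,17)  (15,18)
take (1,2); take (3,4); take (7,11); take (13,14); take (14,15); skip (12,16); take (15,17); skip (15,18).
Selected: (1,2) (3,4) (7,11) (13,14) (14,15) (15,17)

14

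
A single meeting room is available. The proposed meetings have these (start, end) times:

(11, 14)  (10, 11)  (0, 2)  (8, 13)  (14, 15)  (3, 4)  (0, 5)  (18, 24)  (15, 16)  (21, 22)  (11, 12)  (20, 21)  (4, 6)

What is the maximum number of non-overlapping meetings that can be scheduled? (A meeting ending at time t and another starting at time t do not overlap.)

9

Sort by end time and greedily take each interval whose start is ≥ the last chosen end.
By end time: (0,2), (3,4), (0,5), (4,6), (10,11), (11,12), (8,13), (11,14), (14,15), (15,16), (20,21), (21,22), (18,24).
Pick (0,2); next start ≥ 2 → (3,4); next start ≥ 4 → (4,6); next start ≥ 6 → (10,11); next start ≥ 11 → (11,12); next start ≥ 12 → (14,15); next start ≥ 15 → (15,16); next start ≥ 16 → (20,21); next start ≥ 21 → (21,22).
Selected 9 meetings.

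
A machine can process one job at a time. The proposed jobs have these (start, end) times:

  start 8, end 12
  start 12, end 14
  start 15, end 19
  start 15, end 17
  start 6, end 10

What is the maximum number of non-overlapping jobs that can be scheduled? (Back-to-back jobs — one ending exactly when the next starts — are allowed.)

3

Order by finish time; keep every interval that doesn't clash with the previous kept one.
By end time: (6,10), (8,12), (12,14), (15,17), (15,19).
Pick (6,10); next start ≥ 10 → (12,14); next start ≥ 14 → (15,17).
Selected 3 jobs.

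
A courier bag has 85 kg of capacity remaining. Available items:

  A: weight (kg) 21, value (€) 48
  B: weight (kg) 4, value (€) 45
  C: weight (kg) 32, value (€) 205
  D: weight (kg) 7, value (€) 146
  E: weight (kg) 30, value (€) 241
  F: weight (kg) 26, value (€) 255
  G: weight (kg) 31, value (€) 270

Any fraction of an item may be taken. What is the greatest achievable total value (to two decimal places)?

852.57

Greedy by value/weight ratio, highest first.
Order: D (146/7=20.86) > B (45/4=11.25) > F (255/26=9.81) > G (270/31=8.71) > E (241/30=8.03) > C (205/32=6.41) > A (48/21=2.29)
Fill: take D (7 @ 146) → take B (4 @ 45) → take F (26 @ 255) → take G (31 @ 270) → take 17/30 of E → 136.57; 85/85 used.
Total value = 852.57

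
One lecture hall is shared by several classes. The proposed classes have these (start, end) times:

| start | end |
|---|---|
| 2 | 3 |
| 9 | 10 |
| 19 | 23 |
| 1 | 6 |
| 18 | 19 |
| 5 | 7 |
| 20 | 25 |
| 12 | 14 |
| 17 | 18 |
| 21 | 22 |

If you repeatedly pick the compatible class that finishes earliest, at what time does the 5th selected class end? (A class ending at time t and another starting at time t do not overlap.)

18

Sort by end time and greedily take each interval whose start is ≥ the last chosen end.
Sorted by end: (2,3)  (1,6)  (5,7)  (9,10)  (12,14)  (17,18)  (18,19)  (21,22)  (19,23)  (20,25)
take (2,3); take (5,7); take (9,10); take (12,14); take (17,18); take (18,19); take (21,22).
Selected: (2,3) (5,7) (9,10) (12,14) (17,18) (18,19) (21,22)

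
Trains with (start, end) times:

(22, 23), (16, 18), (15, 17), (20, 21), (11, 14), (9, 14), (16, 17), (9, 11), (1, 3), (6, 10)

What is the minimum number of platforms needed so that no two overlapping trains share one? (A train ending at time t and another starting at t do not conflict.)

3

Events (time:±→running): 1:+→1 3:-→0 6:+→1 9:+→2 9:+→3 … peak 3.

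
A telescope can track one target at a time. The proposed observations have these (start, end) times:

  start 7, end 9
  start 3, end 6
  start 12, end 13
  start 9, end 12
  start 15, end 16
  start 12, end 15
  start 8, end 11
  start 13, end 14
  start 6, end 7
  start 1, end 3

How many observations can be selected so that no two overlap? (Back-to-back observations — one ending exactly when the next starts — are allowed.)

8

Order by finish time; keep every interval that doesn't clash with the previous kept one.
By end time: (1,3), (3,6), (6,7), (7,9), (8,11), (9,12), (12,13), (13,14), (12,15), (15,16).
Pick (1,3); next start ≥ 3 → (3,6); next start ≥ 6 → (6,7); next start ≥ 7 → (7,9); next start ≥ 9 → (9,12); next start ≥ 12 → (12,13); next start ≥ 13 → (13,14); next start ≥ 14 → (15,16).
Selected 8 observations.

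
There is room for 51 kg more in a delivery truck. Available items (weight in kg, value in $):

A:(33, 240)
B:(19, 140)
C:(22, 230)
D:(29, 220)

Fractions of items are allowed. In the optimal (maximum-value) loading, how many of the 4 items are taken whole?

Ratios (sorted): C 10.45, D 7.59, B 7.37, A 7.27
take C (22 @ 230); take D (29 @ 220). Capacity used 51/51.
2 item(s) taken whole.

2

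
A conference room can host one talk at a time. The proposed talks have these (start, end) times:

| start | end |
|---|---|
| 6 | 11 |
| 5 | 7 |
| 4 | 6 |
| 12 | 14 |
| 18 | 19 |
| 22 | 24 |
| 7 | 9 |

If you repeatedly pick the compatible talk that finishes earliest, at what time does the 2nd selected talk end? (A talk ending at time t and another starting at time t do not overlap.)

Sort by end time and greedily take each interval whose start is ≥ the last chosen end.
Sorted by end: (4,6)  (5,7)  (7,9)  (6,11)  (12,14)  (18,19)  (22,24)
take (4,6); skip (5,7); take (7,9); skip (6,11); take (12,14); take (18,19); take (22,24).
Selected: (4,6) (7,9) (12,14) (18,19) (22,24)

9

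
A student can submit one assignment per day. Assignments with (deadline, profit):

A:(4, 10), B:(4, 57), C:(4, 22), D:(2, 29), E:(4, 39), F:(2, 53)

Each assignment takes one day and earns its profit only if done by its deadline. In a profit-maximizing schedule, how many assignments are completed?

Profit order: B=57 F=53 E=39 D=29 C=22 A=10
Assign: B→slot 4, F→slot 2, E→slot 3, D→slot 1, C skipped, A skipped.
Slots: [1:D] [2:F] [3:E] [4:B]
4 of 6 scheduled.

4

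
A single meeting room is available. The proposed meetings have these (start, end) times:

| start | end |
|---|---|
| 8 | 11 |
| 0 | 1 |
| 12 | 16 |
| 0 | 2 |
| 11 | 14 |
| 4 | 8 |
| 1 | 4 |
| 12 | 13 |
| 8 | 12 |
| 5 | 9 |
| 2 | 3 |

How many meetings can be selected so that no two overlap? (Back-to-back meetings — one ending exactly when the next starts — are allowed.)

By end time: (0,1), (0,2), (2,3), (1,4), (4,8), (5,9), (8,11), (8,12), (12,13), (11,14), (12,16).
Pick (0,1); next start ≥ 1 → (2,3); next start ≥ 3 → (4,8); next start ≥ 8 → (8,11); next start ≥ 11 → (12,13).
Selected 5 meetings.

5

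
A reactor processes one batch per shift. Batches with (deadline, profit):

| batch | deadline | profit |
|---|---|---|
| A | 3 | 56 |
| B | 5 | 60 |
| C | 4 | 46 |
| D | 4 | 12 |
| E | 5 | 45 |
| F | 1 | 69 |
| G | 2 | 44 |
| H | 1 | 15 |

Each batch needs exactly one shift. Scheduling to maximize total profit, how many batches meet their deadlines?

Sort by profit descending; place each in the latest free slot ≤ its deadline.
By profit: F(d1,69), B(d5,60), A(d3,56), C(d4,46), E(d5,45), G(d2,44), H(d1,15), D(d4,12)
F→slot 1; B→slot 5; A→slot 3; C→slot 4; E→slot 2; G skipped; H skipped; D skipped.
5 of 8 scheduled.

5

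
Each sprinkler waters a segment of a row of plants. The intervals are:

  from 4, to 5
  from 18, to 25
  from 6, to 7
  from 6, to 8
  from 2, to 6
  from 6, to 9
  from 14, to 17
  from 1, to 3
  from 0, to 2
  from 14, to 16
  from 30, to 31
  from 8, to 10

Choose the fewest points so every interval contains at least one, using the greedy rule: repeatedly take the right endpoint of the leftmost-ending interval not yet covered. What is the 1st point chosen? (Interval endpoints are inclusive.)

Process intervals by earliest right end; each time one isn't hit yet, stab at its right endpoint.
Sorted: [0,2] [1,3] [4,5] [2,6] [6,7] [6,8] [6,9] [8,10] [14,16] [14,17] [18,25] [30,31]
{[0,2],[1,3]} hit by 2; {[4,5],[2,6]} hit by 5; {[6,7],[6,8],[6,9]} hit by 7; {[8,10]} hit by 10; {[14,16],[14,17]} hit by 16; {[18,25]} hit by 25; {[30,31]} hit by 31.
Points: 2, 5, 7, 10, 16, 25, 31 (7 total).

2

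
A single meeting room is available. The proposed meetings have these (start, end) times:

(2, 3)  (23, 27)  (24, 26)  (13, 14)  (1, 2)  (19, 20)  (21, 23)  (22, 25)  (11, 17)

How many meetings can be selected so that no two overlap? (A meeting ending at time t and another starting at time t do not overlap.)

By end time: (1,2), (2,3), (13,14), (11,17), (19,20), (21,23), (22,25), (24,26), (23,27).
Pick (1,2); next start ≥ 2 → (2,3); next start ≥ 3 → (13,14); next start ≥ 14 → (19,20); next start ≥ 20 → (21,23); next start ≥ 23 → (24,26).
Selected 6 meetings.

6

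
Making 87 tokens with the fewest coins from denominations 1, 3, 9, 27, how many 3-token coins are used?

2

Greedy: take as many of the largest coin as possible, then repeat with the remainder.
87 = 3×27 + 2×3
Count of 3: 2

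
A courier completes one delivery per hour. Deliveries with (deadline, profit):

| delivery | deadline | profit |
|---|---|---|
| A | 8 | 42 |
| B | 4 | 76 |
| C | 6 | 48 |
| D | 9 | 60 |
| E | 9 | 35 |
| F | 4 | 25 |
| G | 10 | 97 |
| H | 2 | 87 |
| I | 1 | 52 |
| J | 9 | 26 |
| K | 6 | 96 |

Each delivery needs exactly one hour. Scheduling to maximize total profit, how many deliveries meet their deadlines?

Profit order: G=97 K=96 H=87 B=76 D=60 I=52 C=48 A=42 E=35 J=26 F=25
Assign: G→slot 10, K→slot 6, H→slot 2, B→slot 4, D→slot 9, I→slot 1, C→slot 5, A→slot 8, E→slot 7, J→slot 3, F skipped.
Slots: [1:I] [2:H] [3:J] [4:B] [5:C] [6:K] [7:E] [8:A] [9:D] [10:G]
10 of 11 scheduled.

10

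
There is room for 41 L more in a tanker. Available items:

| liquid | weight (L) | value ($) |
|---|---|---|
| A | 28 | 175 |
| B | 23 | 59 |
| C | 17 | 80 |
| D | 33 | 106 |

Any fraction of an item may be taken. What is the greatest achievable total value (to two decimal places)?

Order: A (175/28=6.25) > C (80/17=4.71) > D (106/33=3.21) > B (59/23=2.57)
Fill: take A (28 @ 175) → take 13/17 of C → 61.18; 41/41 used.
Total value = 236.18

236.18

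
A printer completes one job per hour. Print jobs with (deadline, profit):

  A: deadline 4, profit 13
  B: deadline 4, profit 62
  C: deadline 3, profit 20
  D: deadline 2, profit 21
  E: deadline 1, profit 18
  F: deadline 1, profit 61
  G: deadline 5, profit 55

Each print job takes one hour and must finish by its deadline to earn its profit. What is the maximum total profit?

Sort by profit descending; place each in the latest free slot ≤ its deadline.
By profit: B(d4,62), F(d1,61), G(d5,55), D(d2,21), C(d3,20), E(d1,18), A(d4,13)
B→slot 4; F→slot 1; G→slot 5; D→slot 2; C→slot 3; E skipped; A skipped.
Profit = 61 + 21 + 20 + 62 + 55 = 219

219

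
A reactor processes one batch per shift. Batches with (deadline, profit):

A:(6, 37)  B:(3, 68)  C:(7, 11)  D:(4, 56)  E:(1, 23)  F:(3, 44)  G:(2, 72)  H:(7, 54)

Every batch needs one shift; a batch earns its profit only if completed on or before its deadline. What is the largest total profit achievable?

By profit: G(d2,72), B(d3,68), D(d4,56), H(d7,54), F(d3,44), A(d6,37), E(d1,23), C(d7,11)
G→slot 2; B→slot 3; D→slot 4; H→slot 7; F→slot 1; A→slot 6; E skipped; C→slot 5.
Profit = 44 + 72 + 68 + 56 + 11 + 37 + 54 = 342

342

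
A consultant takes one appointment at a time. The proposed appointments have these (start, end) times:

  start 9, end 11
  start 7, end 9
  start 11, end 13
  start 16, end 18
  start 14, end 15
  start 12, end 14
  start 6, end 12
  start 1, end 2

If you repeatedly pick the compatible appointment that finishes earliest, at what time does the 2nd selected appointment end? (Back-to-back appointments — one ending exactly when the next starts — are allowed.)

Sorted by end: (1,2)  (7,9)  (9,11)  (6,12)  (11,13)  (12,14)  (14,15)  (16,18)
take (1,2); take (7,9); take (9,11); skip (6,12); take (11,13); take (14,15); take (16,18).
Selected: (1,2) (7,9) (9,11) (11,13) (14,15) (16,18)

9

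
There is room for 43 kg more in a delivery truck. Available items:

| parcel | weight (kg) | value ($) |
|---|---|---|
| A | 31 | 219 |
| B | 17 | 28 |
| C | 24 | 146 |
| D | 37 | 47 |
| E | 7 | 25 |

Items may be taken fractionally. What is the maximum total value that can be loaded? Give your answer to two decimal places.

Order: A (219/31=7.06) > C (146/24=6.08) > E (25/7=3.57) > B (28/17=1.65) > D (47/37=1.27)
Fill: take A (31 @ 219) → take 12/24 of C → 73.00; 43/43 used.
Total value = 292.00

292.00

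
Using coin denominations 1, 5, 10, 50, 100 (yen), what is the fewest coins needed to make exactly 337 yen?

9

Use the largest denomination that fits, subtract, and repeat.
337 = 3×100 + 3×10 + 1×5 + 2×1
Total coins = 3 + 3 + 1 + 2 = 9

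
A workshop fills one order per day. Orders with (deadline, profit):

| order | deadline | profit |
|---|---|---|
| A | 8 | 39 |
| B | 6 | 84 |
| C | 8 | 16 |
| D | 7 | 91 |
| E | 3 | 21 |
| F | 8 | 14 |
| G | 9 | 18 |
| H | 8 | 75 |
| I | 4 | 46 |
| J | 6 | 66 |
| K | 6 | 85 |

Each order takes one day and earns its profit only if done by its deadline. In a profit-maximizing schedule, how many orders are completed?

Sort by profit descending; place each in the latest free slot ≤ its deadline.
By profit: D(d7,91), K(d6,85), B(d6,84), H(d8,75), J(d6,66), I(d4,46), A(d8,39), E(d3,21), G(d9,18), C(d8,16), F(d8,14)
D→slot 7; K→slot 6; B→slot 5; H→slot 8; J→slot 4; I→slot 3; A→slot 2; E→slot 1; G→slot 9; C skipped; F skipped.
9 of 11 scheduled.

9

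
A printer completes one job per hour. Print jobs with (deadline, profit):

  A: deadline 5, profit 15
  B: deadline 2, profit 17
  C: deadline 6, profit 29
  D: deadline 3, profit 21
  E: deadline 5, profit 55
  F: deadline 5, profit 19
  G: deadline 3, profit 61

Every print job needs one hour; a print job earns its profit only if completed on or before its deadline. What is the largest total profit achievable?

By profit: G(d3,61), E(d5,55), C(d6,29), D(d3,21), F(d5,19), B(d2,17), A(d5,15)
G→slot 3; E→slot 5; C→slot 6; D→slot 2; F→slot 4; B→slot 1; A skipped.
Profit = 17 + 21 + 61 + 19 + 55 + 29 = 202

202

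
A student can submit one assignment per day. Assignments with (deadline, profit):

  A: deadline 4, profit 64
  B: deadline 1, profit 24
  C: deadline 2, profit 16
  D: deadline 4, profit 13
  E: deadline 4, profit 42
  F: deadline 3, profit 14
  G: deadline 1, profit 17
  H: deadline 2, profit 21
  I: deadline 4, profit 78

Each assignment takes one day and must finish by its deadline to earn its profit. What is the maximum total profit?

Take jobs in profit order; each goes to the latest open slot no later than its deadline.
Profit order: I=78 A=64 E=42 B=24 H=21 G=17 C=16 F=14 D=13
Assign: I→slot 4, A→slot 3, E→slot 2, B→slot 1, H skipped, G skipped, C skipped, F skipped, D skipped.
Slots: [1:B] [2:E] [3:A] [4:I]
Profit = 24 + 42 + 64 + 78 = 208

208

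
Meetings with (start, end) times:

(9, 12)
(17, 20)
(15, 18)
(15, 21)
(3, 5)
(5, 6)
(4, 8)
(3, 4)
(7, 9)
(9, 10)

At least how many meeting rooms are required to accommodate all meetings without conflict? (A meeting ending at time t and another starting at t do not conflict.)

3

The answer is the maximum number of intervals overlapping at any instant.
starts: [3, 3, 4, 5, 7, 9, 9, 15, 15, 17]
ends:   [4, 5, 6, 8, 9, 10, 12, 18, 20, 21]
s3→1 s3→2 e4→1 s4→2 e5→1 s5→2 e6→1 s7→2 e8→1 e9→0 s9→1 s9→2 e10→1 e12→0 s15→1 s15→2 s17→3  — peak 3.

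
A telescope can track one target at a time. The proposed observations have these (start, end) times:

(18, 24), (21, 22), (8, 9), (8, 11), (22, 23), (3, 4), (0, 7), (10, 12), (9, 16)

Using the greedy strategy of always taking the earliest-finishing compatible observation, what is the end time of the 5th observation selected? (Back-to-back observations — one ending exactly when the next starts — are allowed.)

Sort by end time and greedily take each interval whose start is ≥ the last chosen end.
Sorted by end: (3,4)  (0,7)  (8,9)  (8,11)  (10,12)  (9,16)  (21,22)  (22,23)  (18,24)
take (3,4); take (8,9); take (10,12); take (21,22); take (22,23); skip (18,24).
Selected: (3,4) (8,9) (10,12) (21,22) (22,23)

23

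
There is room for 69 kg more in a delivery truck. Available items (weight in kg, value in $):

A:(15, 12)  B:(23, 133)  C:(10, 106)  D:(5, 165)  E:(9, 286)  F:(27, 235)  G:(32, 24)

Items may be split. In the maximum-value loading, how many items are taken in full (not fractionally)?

Sort by value per unit weight and fill in that order.
Ratios (sorted): D 33.00, E 31.78, C 10.60, F 8.70, B 5.78, A 0.80, G 0.75
take D (5 @ 165); take E (9 @ 286); take C (10 @ 106); take F (27 @ 235); take 18/23 of B → 104.09. Capacity used 69/69.
4 item(s) taken whole; one partial (take 18/23 of B).

4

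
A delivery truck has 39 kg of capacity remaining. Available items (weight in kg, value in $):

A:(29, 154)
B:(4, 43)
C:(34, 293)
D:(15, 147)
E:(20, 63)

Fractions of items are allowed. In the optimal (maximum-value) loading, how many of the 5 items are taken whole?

Ratios (sorted): B 10.75, D 9.80, C 8.62, A 5.31, E 3.15
take B (4 @ 43); take D (15 @ 147); take 20/34 of C → 172.35. Capacity used 39/39.
2 item(s) taken whole; one partial (take 20/34 of C).

2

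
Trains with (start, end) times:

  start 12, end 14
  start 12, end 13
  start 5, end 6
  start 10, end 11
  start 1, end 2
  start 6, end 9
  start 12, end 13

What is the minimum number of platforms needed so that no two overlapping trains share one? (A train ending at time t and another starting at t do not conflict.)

The answer is the maximum number of intervals overlapping at any instant.
Events (time:±→running): 1:+→1 2:-→0 5:+→1 6:-→0 6:+→1 9:-→0 10:+→1 11:-→0 12:+→1 12:+→2 12:+→3 … peak 3.

3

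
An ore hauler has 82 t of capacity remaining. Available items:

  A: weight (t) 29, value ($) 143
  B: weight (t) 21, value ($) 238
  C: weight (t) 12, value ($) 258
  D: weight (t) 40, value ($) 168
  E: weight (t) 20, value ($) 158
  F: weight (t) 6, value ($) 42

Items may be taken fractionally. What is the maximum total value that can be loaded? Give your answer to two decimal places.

809.41

Order: C (258/12=21.50) > B (238/21=11.33) > E (158/20=7.90) > F (42/6=7.00) > A (143/29=4.93) > D (168/40=4.20)
Fill: take C (12 @ 258) → take B (21 @ 238) → take E (20 @ 158) → take F (6 @ 42) → take 23/29 of A → 113.41; 82/82 used.
Total value = 809.41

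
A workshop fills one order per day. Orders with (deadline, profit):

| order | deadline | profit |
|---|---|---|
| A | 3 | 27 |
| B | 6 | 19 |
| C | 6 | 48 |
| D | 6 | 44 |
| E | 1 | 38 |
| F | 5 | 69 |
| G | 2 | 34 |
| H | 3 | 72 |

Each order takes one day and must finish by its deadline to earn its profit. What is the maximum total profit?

Profit order: H=72 F=69 C=48 D=44 E=38 G=34 A=27 B=19
Assign: H→slot 3, F→slot 5, C→slot 6, D→slot 4, E→slot 1, G→slot 2, A skipped, B skipped.
Slots: [1:E] [2:G] [3:H] [4:D] [5:F] [6:C]
Profit = 38 + 34 + 72 + 44 + 69 + 48 = 305

305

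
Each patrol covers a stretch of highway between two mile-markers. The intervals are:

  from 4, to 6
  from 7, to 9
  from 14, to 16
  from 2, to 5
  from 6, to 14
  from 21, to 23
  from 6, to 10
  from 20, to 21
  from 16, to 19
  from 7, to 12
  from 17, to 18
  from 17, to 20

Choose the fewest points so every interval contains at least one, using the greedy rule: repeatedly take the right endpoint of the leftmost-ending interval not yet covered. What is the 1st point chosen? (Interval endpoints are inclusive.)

5

Sorted: [2,5] [4,6] [7,9] [6,10] [7,12] [6,14] [14,16] [17,18] [16,19] [17,20] [20,21] [21,23]
{[2,5],[4,6]} hit by 5; {[7,9],[6,10],[7,12],[6,14]} hit by 9; {[14,16]} hit by 16; {[17,18],[16,19],[17,20]} hit by 18; {[20,21],[21,23]} hit by 21.
Points: 5, 9, 16, 18, 21 (5 total).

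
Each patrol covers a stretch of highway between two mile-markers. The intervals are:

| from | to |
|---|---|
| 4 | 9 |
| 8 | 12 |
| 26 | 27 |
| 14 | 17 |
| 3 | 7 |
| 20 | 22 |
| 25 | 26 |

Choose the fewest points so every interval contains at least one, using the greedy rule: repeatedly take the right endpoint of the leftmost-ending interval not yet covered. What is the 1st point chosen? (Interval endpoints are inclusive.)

Sorted: [3,7] [4,9] [8,12] [14,17] [20,22] [25,26] [26,27]
{[3,7],[4,9]} hit by 7; {[8,12]} hit by 12; {[14,17]} hit by 17; {[20,22]} hit by 22; {[25,26],[26,27]} hit by 26.
Points: 7, 12, 17, 22, 26 (5 total).

7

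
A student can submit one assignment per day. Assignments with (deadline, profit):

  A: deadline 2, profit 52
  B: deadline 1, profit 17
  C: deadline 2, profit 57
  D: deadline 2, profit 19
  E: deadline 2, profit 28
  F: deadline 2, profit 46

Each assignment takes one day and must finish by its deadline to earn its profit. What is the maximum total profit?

Sort by profit descending; place each in the latest free slot ≤ its deadline.
Profit order: C=57 A=52 F=46 E=28 D=19 B=17
Assign: C→slot 2, A→slot 1, F skipped, E skipped, D skipped, B skipped.
Slots: [1:A] [2:C]
Profit = 52 + 57 = 109

109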